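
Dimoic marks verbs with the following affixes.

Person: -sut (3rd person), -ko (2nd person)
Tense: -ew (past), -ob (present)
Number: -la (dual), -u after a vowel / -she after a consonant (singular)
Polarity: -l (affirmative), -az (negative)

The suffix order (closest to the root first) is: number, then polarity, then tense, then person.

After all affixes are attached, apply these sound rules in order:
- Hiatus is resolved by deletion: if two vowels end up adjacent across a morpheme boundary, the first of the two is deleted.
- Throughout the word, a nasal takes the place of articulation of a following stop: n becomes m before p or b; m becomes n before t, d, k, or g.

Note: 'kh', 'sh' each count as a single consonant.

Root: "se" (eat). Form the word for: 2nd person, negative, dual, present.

selazobko

Attach number dual -la → sela.
Attach polarity negative -az → selaaz.
Attach tense present -ob → selaazob.
Attach person 2nd person -ko → selaazobko.
Apply vowel deletion: selaazobko → selazobko.
Nasal assimilation: no change.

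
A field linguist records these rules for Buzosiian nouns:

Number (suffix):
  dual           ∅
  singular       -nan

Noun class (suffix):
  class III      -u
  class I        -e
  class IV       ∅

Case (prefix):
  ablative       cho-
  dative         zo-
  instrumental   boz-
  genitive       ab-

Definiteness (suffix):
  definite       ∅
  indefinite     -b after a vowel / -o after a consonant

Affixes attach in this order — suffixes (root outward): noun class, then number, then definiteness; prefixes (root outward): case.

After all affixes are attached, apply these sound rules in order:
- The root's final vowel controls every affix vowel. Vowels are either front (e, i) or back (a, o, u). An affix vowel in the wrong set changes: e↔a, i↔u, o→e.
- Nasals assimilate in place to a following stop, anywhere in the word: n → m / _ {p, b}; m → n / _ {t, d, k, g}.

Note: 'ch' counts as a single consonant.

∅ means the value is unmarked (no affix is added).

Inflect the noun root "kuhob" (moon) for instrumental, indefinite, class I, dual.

bozkuhobab

Attach noun class class I -e → kuhobe.
number = dual: zero marking, form stays kuhobe.
Attach definiteness indefinite -b (after vowel 'e') → kuhobeb.
Attach case instrumental boz- → bozkuhobeb.
Apply vowel harmony: bozkuhobeb → bozkuhobab.
Nasal assimilation: no change.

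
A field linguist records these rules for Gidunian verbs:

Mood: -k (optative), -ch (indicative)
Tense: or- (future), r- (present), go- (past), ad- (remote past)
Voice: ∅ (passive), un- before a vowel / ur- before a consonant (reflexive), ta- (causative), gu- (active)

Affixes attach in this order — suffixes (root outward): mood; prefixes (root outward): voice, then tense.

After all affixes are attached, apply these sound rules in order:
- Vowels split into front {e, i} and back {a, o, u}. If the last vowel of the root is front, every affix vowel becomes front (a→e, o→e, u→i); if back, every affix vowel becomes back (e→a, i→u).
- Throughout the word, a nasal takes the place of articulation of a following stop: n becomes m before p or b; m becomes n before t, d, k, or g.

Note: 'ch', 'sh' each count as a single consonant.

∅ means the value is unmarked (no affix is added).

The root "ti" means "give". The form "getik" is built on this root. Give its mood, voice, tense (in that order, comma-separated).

optative, passive, past

Segment: go-ti-k.
mood: -k → optative.
voice: ∅ → passive.
tense: go- → past.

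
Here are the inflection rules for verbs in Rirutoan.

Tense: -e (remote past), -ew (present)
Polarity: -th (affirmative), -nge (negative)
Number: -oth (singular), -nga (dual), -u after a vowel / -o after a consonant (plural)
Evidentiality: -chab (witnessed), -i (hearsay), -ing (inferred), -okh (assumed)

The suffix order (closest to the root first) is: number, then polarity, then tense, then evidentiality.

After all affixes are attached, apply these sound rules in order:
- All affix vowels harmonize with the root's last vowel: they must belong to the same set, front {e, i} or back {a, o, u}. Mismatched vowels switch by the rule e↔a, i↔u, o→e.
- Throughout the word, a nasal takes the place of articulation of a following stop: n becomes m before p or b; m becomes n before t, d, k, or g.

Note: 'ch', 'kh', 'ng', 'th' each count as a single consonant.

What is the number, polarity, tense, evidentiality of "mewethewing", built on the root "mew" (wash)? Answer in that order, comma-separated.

plural, affirmative, present, inferred

Segment: mew-o-th-ew-ing.
number: -u/o → plural.
polarity: -th → affirmative.
tense: -ew → present.
evidentiality: -ing → inferred.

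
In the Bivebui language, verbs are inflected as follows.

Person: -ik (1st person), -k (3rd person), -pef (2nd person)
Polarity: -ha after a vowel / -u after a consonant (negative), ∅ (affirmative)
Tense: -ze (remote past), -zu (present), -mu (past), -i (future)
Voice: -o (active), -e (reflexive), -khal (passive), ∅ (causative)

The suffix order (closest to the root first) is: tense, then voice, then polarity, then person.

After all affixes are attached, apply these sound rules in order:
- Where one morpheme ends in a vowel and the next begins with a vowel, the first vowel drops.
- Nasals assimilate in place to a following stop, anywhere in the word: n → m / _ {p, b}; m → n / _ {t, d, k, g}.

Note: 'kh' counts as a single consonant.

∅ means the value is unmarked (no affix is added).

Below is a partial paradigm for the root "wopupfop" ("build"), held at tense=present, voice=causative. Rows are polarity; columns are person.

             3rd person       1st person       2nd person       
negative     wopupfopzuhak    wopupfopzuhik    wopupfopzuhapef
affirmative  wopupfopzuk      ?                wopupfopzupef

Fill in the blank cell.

Attach tense present -zu → wopupfopzu.
voice = causative: zero marking, form stays wopupfopzu.
polarity = affirmative: zero marking, form stays wopupfopzu.
Attach person 1st person -ik → wopupfopzuik.
Apply vowel deletion: wopupfopzuik → wopupfopzik.
Nasal assimilation: no change.

wopupfopzik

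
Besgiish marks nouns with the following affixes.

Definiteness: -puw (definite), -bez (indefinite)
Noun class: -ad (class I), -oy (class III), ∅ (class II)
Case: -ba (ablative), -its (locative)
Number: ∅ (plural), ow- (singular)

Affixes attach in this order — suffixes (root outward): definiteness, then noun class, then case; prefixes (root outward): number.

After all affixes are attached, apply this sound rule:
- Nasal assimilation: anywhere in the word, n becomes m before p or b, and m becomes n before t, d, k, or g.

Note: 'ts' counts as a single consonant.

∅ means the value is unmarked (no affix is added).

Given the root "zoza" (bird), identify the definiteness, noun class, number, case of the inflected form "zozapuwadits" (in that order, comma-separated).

Segment: zoza-puw-ad-its.
definiteness: -puw → definite.
noun class: -ad → class I.
number: ∅ → plural.
case: -its → locative.

definite, class I, plural, locative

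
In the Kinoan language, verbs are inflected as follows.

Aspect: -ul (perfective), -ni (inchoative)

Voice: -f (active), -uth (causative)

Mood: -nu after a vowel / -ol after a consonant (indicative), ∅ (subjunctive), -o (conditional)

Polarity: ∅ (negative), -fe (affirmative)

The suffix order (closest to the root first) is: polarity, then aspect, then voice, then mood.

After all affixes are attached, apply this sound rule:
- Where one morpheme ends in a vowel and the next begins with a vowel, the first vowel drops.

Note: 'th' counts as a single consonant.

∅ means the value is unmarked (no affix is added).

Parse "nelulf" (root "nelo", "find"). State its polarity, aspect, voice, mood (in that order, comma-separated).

Segment: nelo-ul-f.
polarity: ∅ → negative.
aspect: -ul → perfective.
voice: -f → active.
mood: ∅ → subjunctive.

negative, perfective, active, subjunctive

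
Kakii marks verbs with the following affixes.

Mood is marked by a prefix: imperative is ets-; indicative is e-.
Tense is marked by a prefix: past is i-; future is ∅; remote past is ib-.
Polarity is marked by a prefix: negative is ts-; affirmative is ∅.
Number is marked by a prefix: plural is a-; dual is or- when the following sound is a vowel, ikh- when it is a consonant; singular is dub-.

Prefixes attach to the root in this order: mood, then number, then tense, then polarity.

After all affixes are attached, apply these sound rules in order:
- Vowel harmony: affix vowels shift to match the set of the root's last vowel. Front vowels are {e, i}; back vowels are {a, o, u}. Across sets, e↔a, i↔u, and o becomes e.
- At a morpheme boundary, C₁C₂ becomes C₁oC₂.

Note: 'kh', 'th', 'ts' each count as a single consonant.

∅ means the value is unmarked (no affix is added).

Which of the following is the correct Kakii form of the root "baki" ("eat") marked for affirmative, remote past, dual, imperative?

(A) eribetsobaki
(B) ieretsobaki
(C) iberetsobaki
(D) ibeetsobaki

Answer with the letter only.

C

Attach mood imperative ets- → etsbaki.
Attach number dual or- (before vowel 'e') → oretsbaki.
Attach tense remote past ib- → iboretsbaki.
polarity = affirmative: zero marking, form stays iboretsbaki.
Apply vowel harmony: iboretsbaki → iberetsbaki.
Apply epenthesis: iberetsbaki → iberetsobaki.
So the correct form is iberetsobaki, option (C).
(D) ibeetsobaki is wrong: it uses plural instead of dual for number.
(B) ieretsobaki is wrong: it uses past instead of remote past for tense.
(A) eribetsobaki is wrong: it has the affixes in the wrong order.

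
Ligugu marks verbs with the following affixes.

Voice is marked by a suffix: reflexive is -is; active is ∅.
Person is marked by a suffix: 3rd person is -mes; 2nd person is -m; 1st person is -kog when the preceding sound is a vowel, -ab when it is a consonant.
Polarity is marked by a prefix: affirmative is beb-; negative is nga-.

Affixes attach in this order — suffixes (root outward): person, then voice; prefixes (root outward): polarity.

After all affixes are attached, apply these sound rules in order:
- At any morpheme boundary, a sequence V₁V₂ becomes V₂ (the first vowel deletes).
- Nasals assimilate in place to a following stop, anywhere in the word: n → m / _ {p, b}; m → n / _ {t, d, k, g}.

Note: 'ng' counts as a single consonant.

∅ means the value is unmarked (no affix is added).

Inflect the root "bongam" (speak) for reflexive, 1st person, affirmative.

bebbongamabis

Attach person 1st person -ab (after consonant 'm') → bongamab.
Attach polarity affirmative beb- → bebbongamab.
Attach voice reflexive -is → bebbongamabis.
Vowel deletion: no change.
Nasal assimilation: no change.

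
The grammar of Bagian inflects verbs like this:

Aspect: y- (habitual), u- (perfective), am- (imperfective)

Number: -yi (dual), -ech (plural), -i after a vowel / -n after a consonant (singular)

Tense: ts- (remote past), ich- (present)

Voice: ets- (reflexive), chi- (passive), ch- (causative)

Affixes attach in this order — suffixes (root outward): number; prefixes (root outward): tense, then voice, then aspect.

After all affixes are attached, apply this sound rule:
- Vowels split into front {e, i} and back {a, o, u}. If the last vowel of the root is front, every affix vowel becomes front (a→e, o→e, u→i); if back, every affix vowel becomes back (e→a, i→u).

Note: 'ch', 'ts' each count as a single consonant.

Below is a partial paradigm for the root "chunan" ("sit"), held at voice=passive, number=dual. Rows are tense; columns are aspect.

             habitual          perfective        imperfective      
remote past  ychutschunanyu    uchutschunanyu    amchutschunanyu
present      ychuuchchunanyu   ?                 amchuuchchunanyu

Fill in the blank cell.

uchuuchchunanyu

Attach tense present ich- → ichchunan.
Attach voice passive chi- → chiichchunan.
Attach number dual -yi → chiichchunanyi.
Attach aspect perfective u- → uchiichchunanyi.
Apply vowel harmony: uchiichchunanyi → uchuuchchunanyu.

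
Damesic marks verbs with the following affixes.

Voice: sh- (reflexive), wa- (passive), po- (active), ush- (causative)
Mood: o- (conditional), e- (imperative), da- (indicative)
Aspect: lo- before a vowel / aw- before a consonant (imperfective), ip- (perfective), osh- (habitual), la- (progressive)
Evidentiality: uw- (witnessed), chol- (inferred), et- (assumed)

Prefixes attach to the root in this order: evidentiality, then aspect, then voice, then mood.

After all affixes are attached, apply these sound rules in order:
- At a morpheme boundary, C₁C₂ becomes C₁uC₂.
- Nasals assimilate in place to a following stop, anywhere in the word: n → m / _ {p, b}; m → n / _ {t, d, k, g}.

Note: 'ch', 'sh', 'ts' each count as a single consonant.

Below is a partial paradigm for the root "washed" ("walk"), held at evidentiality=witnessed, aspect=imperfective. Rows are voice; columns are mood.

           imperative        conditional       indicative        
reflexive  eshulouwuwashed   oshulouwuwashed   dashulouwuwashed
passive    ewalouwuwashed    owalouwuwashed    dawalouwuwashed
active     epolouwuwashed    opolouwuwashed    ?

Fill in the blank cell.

dapolouwuwashed

Attach evidentiality witnessed uw- → uwwashed.
Attach aspect imperfective lo- (before vowel 'u') → louwwashed.
Attach voice active po- → polouwwashed.
Attach mood indicative da- → dapolouwwashed.
Apply epenthesis: dapolouwwashed → dapolouwuwashed.
Nasal assimilation: no change.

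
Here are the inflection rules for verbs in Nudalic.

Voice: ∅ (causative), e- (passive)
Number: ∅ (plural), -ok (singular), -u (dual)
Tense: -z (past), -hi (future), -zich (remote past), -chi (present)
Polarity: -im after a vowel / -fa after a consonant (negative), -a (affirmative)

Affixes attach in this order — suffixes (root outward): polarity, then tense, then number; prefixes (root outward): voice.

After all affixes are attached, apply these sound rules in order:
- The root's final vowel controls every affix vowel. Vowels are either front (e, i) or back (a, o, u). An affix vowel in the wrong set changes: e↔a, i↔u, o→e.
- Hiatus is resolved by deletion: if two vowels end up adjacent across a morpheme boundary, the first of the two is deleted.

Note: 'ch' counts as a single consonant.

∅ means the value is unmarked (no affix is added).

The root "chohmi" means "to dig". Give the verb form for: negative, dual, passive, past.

echohmimzi

Attach voice passive e- → echohmi.
Attach polarity negative -im (after vowel 'i') → echohmiim.
Attach tense past -z → echohmiimz.
Attach number dual -u → echohmiimzu.
Apply vowel harmony: echohmiimzu → echohmiimzi.
Apply vowel deletion: echohmiimzi → echohmimzi.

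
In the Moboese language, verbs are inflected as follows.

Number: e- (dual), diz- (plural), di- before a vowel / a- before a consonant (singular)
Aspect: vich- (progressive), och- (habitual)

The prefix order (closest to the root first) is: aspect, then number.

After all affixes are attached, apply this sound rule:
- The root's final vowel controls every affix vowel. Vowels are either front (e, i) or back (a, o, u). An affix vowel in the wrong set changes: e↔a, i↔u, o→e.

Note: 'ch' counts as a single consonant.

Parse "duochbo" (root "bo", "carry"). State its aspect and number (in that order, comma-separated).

habitual, singular

Segment: di-och-bo.
aspect: och- → habitual.
number: di/a- → singular.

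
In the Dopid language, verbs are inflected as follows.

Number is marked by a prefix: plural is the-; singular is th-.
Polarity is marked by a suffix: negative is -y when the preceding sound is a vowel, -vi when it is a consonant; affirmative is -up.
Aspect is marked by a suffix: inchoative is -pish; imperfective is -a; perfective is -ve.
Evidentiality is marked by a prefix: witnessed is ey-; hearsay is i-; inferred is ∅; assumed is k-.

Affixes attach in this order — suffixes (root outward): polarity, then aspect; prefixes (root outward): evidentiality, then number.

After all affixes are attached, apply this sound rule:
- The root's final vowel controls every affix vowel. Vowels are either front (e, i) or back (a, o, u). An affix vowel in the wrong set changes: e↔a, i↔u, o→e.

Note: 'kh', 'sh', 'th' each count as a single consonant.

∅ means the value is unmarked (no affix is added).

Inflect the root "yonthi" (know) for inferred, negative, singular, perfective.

evidentiality = inferred: zero marking, form stays yonthi.
Attach polarity negative -y (after vowel 'i') → yonthiy.
Attach aspect perfective -ve → yonthiyve.
Attach number singular th- → thyonthiyve.
Vowel harmony: no change.

thyonthiyve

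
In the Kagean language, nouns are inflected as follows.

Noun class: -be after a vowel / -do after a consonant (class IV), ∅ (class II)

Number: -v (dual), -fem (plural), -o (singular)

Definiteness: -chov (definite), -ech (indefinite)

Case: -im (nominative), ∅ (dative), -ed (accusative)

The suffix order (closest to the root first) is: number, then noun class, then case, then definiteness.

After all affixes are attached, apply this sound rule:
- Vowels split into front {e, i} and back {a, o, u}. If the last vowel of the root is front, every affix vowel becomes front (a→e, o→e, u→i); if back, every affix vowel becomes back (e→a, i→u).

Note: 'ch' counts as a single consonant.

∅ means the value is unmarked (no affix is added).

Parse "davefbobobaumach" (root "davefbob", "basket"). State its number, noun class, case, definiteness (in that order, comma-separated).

Segment: davefbob-o-be-im-ech.
number: -o → singular.
noun class: -be/do → class IV.
case: -im → nominative.
definiteness: -ech → indefinite.

singular, class IV, nominative, indefinite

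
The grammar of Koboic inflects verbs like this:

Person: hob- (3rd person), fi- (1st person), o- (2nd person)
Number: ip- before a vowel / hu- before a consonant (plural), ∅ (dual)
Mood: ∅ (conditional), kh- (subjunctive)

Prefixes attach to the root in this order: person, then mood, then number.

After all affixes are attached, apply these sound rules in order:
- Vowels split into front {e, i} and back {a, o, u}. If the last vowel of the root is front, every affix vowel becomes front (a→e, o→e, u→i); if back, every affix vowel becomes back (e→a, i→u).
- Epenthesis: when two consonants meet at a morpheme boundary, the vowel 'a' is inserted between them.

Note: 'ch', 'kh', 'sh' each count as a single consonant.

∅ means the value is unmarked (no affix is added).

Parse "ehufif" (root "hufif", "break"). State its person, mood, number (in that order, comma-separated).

Segment: o-hufif.
person: o- → 2nd person.
mood: ∅ → conditional.
number: ∅ → dual.

2nd person, conditional, dual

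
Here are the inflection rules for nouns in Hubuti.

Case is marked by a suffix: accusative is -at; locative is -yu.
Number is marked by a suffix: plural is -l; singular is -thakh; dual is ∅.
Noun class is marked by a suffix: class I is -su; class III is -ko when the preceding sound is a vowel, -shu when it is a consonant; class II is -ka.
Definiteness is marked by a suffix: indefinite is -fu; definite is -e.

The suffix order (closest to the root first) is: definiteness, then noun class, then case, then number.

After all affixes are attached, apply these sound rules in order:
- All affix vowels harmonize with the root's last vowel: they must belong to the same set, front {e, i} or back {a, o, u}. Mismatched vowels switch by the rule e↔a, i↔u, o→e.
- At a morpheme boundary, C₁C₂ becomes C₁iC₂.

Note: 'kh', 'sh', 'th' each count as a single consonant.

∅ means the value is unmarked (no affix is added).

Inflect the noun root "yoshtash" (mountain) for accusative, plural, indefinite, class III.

yoshtashifukoatil

Attach definiteness indefinite -fu → yoshtashfu.
Attach noun class class III -ko (after vowel 'u') → yoshtashfuko.
Attach case accusative -at → yoshtashfukoat.
Attach number plural -l → yoshtashfukoatl.
Vowel harmony: no change.
Apply epenthesis: yoshtashfukoatl → yoshtashifukoatil.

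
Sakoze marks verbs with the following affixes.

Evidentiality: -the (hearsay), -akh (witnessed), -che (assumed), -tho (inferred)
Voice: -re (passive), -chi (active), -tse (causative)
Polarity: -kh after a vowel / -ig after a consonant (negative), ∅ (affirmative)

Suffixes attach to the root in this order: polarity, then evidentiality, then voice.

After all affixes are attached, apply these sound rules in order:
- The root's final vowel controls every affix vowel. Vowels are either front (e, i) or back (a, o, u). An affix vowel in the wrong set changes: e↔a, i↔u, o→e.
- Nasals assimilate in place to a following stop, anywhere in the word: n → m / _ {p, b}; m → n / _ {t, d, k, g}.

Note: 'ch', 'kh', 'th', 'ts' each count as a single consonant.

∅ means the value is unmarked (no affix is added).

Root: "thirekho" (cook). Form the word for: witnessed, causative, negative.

Attach polarity negative -kh (after vowel 'o') → thirekhokh.
Attach evidentiality witnessed -akh → thirekhokhakh.
Attach voice causative -tse → thirekhokhakhtse.
Apply vowel harmony: thirekhokhakhtse → thirekhokhakhtsa.
Nasal assimilation: no change.

thirekhokhakhtsa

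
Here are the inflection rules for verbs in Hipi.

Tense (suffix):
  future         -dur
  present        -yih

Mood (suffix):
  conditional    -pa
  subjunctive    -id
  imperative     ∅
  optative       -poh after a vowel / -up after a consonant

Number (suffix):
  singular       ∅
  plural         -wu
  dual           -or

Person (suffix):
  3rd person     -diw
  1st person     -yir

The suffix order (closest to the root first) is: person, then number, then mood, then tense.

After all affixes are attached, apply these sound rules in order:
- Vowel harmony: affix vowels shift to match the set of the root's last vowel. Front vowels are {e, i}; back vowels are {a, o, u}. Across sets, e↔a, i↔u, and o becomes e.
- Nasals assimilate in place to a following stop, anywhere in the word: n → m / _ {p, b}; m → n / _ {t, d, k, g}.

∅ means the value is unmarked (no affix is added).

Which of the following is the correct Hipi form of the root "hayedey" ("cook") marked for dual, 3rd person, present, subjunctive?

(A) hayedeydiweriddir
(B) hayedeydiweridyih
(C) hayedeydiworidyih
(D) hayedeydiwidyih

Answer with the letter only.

Attach person 3rd person -diw → hayedeydiw.
Attach number dual -or → hayedeydiwor.
Attach mood subjunctive -id → hayedeydiworid.
Attach tense present -yih → hayedeydiworidyih.
Apply vowel harmony: hayedeydiworidyih → hayedeydiweridyih.
Nasal assimilation: no change.
So the correct form is hayedeydiweridyih, option (B).
(C) hayedeydiworidyih is wrong: it fails to apply the sound rule(s).
(D) hayedeydiwidyih is wrong: it uses singular instead of dual for number.
(A) hayedeydiweriddir is wrong: it uses future instead of present for tense.

B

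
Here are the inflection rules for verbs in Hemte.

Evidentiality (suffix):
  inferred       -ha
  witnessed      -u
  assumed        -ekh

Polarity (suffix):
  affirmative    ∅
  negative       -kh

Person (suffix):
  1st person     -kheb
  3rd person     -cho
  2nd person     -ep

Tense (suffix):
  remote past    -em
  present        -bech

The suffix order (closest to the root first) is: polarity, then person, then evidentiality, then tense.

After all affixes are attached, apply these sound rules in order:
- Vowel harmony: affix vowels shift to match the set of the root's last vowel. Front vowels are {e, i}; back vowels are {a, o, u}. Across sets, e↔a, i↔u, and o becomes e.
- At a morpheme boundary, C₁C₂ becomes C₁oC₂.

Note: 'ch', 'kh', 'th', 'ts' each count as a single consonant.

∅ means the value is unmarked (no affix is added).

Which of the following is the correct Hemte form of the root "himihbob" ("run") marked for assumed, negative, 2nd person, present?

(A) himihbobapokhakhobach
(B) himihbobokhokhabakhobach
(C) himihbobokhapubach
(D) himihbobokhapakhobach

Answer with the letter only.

D

Attach polarity negative -kh → himihbobkh.
Attach person 2nd person -ep → himihbobkhep.
Attach evidentiality assumed -ekh → himihbobkhepekh.
Attach tense present -bech → himihbobkhepekhbech.
Apply vowel harmony: himihbobkhepekhbech → himihbobkhapakhbach.
Apply epenthesis: himihbobkhapakhbach → himihbobokhapakhobach.
So the correct form is himihbobokhapakhobach, option (D).
(B) himihbobokhokhabakhobach is wrong: it uses 1st person instead of 2nd person for person.
(A) himihbobapokhakhobach is wrong: it has the affixes in the wrong order.
(C) himihbobokhapubach is wrong: it uses witnessed instead of assumed for evidentiality.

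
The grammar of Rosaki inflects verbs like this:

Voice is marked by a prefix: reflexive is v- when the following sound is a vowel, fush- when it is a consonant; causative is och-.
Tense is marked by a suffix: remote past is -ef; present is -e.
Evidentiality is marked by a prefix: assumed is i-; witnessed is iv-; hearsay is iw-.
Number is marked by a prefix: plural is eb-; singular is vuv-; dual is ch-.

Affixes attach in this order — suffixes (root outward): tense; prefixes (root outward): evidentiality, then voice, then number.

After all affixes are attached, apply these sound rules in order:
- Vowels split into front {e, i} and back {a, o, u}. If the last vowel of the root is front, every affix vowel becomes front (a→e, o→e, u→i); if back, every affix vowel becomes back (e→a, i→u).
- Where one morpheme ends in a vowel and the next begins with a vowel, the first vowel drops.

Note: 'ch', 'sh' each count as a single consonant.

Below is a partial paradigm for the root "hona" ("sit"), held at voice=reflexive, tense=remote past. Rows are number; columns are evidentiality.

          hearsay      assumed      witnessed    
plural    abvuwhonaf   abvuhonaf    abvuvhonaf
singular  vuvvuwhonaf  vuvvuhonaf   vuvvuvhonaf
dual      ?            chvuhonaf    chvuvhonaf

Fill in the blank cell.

Attach evidentiality hearsay iw- → iwhona.
Attach voice reflexive v- (before vowel 'i') → viwhona.
Attach number dual ch- → chviwhona.
Attach tense remote past -ef → chviwhonaef.
Apply vowel harmony: chviwhonaef → chvuwhonaaf.
Apply vowel deletion: chvuwhonaaf → chvuwhonaf.

chvuwhonaf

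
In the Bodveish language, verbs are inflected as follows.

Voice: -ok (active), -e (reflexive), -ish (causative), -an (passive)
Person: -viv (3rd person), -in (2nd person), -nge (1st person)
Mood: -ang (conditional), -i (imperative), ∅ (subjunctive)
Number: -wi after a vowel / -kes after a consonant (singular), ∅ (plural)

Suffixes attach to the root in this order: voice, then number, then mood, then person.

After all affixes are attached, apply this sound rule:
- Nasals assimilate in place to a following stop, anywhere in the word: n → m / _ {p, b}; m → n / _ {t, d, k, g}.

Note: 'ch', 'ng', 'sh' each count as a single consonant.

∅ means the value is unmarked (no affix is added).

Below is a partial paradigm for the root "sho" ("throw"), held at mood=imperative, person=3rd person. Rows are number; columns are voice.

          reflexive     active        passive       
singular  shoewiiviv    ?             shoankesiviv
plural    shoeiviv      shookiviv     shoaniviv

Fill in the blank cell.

shookkesiviv

Attach voice active -ok → shook.
Attach number singular -kes (after consonant 'k') → shookkes.
Attach mood imperative -i → shookkesi.
Attach person 3rd person -viv → shookkesiviv.
Nasal assimilation: no change.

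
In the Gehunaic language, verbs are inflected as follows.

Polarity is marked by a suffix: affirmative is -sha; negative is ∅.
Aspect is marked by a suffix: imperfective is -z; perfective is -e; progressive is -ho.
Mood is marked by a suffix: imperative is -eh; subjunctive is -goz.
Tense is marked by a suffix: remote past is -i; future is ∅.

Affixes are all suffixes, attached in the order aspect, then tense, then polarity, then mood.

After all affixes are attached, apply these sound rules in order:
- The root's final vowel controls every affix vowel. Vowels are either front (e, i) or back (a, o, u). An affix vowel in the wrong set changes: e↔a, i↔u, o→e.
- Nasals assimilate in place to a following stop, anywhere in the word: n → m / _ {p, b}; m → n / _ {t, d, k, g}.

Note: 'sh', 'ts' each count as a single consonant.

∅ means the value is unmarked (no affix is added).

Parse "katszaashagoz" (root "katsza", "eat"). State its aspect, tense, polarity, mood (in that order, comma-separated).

Segment: katsza-e-sha-goz.
aspect: -e → perfective.
tense: ∅ → future.
polarity: -sha → affirmative.
mood: -goz → subjunctive.

perfective, future, affirmative, subjunctive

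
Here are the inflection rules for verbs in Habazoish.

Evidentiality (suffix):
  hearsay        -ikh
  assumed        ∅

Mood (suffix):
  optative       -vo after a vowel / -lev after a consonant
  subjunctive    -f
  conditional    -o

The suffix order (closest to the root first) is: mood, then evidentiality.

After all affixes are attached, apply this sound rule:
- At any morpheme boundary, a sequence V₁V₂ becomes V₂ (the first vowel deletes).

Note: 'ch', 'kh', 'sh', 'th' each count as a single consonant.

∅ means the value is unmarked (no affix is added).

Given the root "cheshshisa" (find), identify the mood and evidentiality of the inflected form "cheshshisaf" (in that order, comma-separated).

Segment: cheshshisa-f.
mood: -f → subjunctive.
evidentiality: ∅ → assumed.

subjunctive, assumed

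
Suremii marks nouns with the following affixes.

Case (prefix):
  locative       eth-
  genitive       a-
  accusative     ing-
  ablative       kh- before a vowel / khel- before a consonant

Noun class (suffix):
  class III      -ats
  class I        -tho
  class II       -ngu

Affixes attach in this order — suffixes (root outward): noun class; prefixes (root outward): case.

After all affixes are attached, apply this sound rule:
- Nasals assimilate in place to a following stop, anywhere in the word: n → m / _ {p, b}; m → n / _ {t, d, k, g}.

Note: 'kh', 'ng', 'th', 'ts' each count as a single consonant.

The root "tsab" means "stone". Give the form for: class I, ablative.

kheltsabtho

Attach noun class class I -tho → tsabtho.
Attach case ablative khel- (before consonant 'ts') → kheltsabtho.
Nasal assimilation: no change.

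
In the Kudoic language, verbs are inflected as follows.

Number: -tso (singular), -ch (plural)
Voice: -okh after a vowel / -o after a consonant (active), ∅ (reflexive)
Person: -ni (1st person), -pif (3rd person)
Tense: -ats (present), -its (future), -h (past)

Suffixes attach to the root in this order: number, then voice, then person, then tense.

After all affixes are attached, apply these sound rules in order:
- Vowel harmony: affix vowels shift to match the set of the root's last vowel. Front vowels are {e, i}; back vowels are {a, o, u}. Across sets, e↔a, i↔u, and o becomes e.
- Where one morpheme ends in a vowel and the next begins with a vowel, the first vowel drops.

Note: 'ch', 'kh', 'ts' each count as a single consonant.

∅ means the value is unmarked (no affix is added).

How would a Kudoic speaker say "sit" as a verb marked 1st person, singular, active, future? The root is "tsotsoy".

tsotsoytsokhnuts

Attach number singular -tso → tsotsoytso.
Attach voice active -okh (after vowel 'o') → tsotsoytsookh.
Attach person 1st person -ni → tsotsoytsookhni.
Attach tense future -its → tsotsoytsookhniits.
Apply vowel harmony: tsotsoytsookhniits → tsotsoytsookhnuuts.
Apply vowel deletion: tsotsoytsookhnuuts → tsotsoytsokhnuts.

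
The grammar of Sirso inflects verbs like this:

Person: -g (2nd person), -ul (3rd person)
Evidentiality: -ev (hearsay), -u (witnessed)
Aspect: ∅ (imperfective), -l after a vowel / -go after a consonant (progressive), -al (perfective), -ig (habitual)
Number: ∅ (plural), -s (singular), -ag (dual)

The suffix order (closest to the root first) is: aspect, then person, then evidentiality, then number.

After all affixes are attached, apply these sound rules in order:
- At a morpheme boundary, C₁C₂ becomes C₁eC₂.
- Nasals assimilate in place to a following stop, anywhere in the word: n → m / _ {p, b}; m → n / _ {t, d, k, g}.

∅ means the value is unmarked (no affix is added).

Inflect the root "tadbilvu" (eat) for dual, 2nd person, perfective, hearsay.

Attach aspect perfective -al → tadbilvual.
Attach person 2nd person -g → tadbilvualg.
Attach evidentiality hearsay -ev → tadbilvualgev.
Attach number dual -ag → tadbilvualgevag.
Apply epenthesis: tadbilvualgevag → tadbilvualegevag.
Nasal assimilation: no change.

tadbilvualegevag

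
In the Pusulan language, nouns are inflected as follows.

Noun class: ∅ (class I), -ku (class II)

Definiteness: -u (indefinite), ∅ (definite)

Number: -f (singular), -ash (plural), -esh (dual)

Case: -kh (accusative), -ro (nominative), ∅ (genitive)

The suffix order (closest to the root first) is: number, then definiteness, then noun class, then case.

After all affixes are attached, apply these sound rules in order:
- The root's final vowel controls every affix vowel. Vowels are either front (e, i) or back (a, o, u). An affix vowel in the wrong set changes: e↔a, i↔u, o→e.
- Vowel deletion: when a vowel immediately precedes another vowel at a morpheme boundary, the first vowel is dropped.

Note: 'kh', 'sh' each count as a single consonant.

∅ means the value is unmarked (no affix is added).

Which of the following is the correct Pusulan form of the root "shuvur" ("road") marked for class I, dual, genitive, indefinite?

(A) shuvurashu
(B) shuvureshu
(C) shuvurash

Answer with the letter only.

Attach number dual -esh → shuvuresh.
Attach definiteness indefinite -u → shuvureshu.
noun class = class I: zero marking, form stays shuvureshu.
case = genitive: zero marking, form stays shuvureshu.
Apply vowel harmony: shuvureshu → shuvurashu.
Vowel deletion: no change.
So the correct form is shuvurashu, option (A).
(C) shuvurash is wrong: it has the affixes in the wrong order.
(B) shuvureshu is wrong: it fails to apply the sound rule(s).

A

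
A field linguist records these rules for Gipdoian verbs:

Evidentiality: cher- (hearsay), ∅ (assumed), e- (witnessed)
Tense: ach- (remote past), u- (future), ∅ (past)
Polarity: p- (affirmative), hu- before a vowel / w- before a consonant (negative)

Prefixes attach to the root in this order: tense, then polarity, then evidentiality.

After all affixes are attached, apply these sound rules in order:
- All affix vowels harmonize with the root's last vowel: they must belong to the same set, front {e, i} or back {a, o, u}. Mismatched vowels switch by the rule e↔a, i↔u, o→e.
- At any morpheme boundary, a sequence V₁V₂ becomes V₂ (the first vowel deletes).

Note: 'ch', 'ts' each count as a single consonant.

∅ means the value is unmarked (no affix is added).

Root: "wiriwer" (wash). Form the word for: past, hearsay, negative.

tense = past: zero marking, form stays wiriwer.
Attach polarity negative w- (before consonant 'w') → wwiriwer.
Attach evidentiality hearsay cher- → cherwwiriwer.
Vowel harmony: no change.
Vowel deletion: no change.

cherwwiriwer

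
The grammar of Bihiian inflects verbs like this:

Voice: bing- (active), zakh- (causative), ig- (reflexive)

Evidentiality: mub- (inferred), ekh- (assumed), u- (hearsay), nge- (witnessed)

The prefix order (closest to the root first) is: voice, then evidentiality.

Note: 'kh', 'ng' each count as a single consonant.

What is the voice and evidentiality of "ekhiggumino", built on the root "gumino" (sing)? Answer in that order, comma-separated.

Segment: ekh-ig-gumino.
voice: ig- → reflexive.
evidentiality: ekh- → assumed.

reflexive, assumed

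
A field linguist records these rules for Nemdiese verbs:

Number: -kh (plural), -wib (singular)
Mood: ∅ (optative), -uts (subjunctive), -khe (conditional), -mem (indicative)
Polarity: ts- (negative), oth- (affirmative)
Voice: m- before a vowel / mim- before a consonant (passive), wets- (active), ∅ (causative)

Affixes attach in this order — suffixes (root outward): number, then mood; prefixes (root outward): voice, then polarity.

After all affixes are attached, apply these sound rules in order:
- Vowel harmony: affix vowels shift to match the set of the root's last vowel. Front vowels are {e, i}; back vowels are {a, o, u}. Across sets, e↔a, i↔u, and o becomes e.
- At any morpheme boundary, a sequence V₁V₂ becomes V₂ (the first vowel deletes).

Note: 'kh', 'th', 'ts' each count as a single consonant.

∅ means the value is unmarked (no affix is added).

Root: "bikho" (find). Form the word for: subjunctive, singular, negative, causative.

Attach number singular -wib → bikhowib.
voice = causative: zero marking, form stays bikhowib.
Attach polarity negative ts- → tsbikhowib.
Attach mood subjunctive -uts → tsbikhowibuts.
Apply vowel harmony: tsbikhowibuts → tsbikhowubuts.
Vowel deletion: no change.

tsbikhowubuts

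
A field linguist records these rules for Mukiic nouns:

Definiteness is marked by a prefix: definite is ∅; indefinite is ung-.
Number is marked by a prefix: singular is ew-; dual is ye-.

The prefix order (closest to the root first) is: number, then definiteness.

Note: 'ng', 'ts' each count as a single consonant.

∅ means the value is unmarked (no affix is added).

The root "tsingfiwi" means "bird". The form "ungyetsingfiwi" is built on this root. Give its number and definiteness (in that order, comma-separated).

Segment: ung-ye-tsingfiwi.
number: ye- → dual.
definiteness: ung- → indefinite.

dual, indefinite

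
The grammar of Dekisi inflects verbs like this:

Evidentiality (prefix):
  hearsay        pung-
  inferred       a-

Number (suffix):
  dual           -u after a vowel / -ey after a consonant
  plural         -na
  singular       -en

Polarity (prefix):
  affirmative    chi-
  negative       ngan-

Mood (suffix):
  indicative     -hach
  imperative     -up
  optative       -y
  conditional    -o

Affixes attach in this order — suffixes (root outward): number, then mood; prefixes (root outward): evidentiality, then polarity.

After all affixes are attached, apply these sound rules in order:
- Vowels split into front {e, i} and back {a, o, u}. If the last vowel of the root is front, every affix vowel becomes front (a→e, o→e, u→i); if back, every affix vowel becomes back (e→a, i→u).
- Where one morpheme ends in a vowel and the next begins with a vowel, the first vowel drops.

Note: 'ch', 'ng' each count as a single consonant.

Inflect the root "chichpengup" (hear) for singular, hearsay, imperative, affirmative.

Attach evidentiality hearsay pung- → pungchichpengup.
Attach number singular -en → pungchichpengupen.
Attach mood imperative -up → pungchichpengupenup.
Attach polarity affirmative chi- → chipungchichpengupenup.
Apply vowel harmony: chipungchichpengupenup → chupungchichpengupanup.
Vowel deletion: no change.

chupungchichpengupanup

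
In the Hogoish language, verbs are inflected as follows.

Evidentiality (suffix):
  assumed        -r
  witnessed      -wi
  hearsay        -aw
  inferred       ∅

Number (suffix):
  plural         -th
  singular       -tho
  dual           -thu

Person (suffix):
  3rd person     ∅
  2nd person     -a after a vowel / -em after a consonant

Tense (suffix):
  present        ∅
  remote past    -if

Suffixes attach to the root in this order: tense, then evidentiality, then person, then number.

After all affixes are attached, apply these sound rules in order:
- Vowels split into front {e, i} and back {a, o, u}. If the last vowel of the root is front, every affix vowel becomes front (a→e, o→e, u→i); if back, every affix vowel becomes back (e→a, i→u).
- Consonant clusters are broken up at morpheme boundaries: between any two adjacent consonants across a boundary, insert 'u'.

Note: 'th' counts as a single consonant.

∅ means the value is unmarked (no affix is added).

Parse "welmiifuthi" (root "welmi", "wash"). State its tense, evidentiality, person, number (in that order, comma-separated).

Segment: welmi-if-thu.
tense: -if → remote past.
evidentiality: ∅ → inferred.
person: ∅ → 3rd person.
number: -thu → dual.

remote past, inferred, 3rd person, dual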